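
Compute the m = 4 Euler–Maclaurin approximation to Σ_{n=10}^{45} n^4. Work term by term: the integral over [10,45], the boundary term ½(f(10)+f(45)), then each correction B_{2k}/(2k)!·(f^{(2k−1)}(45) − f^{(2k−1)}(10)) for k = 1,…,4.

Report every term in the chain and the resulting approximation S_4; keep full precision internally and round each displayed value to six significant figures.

S_4 ≈ 3.89710e+07

The integral term ∫_10^45 x^4 dx = 3.68856e+07.
½[f(10) + f(45)] = ½[10000.0 + 4.10062e+06] = 2.05531e+06.
So far: 3.89409e+07.
k=1: B_{2}/(2)! × [f^{(1)}(45) − f^{(1)}(10)] = 1/12 × (364500 − 4000.00) = 30041.7.
After k=1: 3.89710e+07.
k=2: B_{4}/(4)! × [f^{(3)}(45) − f^{(3)}(10)] = −1/720 × (1080.00 − 240.000) = -1.16667.
After k=2: 3.89710e+07.
k=3: B_{6}/(6)! × [f^{(5)}(45) − f^{(5)}(10)] = 1/30240 × (0.00000 − 0.00000) = 0.00000.
After k=3: 3.89710e+07.
k=4: B_{8}/(8)! × [f^{(7)}(45) − f^{(7)}(10)] = −1/1209600 × (0.00000 − 0.00000) = 0.00000.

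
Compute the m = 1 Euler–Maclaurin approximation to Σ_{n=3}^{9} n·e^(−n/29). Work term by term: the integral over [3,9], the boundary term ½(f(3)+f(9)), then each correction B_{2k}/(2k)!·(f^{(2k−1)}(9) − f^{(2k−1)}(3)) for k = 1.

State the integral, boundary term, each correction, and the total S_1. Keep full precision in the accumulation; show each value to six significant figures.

Integral: ∫_3^9 x·e^(−x/29) dx = 28.8187.
Boundary: ½(f(3) + f(9)) = ½(2.70517 + 6.59875) = 4.65196.
Running total after boundary: 33.4707.
k=1: B_{2}/(2)! × [f^{(1)}(9) − f^{(1)}(3)] = 1/12 × (0.505651 − 0.808441) = -0.0252325.

S_1 ≈ 33.4455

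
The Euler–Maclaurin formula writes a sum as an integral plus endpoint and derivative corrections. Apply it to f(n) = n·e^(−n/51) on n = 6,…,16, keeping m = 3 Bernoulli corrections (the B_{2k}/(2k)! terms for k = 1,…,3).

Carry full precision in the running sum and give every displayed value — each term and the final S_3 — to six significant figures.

∫_6^16 x·e^(−x/51) dx evaluates to 87.4825.
Endpoint term: (f(6) + f(16))/2 = (5.33406 + 11.6915)/2 = 8.51279.
Integral + boundary = 95.9953.
Order-1 term: 1/12 · (0.501474 − 0.784420) = -0.0235788.
Partial sum through k=1: 95.9718.
Order-2 term: −1/720 · (0.000754676 − 0.000985175) = 3.20137e-07.
Partial sum through k=2: 95.9718.
Order-3 term: 1/30240 · (5.06172e-07 − 6.41586e-07) = -4.47800e-12.

S_3 ≈ 95.9718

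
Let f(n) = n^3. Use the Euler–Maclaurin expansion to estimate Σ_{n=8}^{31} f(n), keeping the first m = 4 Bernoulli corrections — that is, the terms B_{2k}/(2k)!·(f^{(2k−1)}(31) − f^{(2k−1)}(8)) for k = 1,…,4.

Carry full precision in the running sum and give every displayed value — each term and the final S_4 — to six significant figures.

S_4 ≈ 245232

Integral: ∫_8^31 x^3 dx = 229856.
Boundary: ½(f(8) + f(31)) = ½(512.000 + 29791.0) = 15151.5.
Running total after boundary: 245008.
k=1: B_{2}/(2)! × [f^{(1)}(31) − f^{(1)}(8)] = 1/12 × (2883.00 − 192.000) = 224.250.
Partial sum through k=1: 245232.
k=2: B_{4}/(4)! × [f^{(3)}(31) − f^{(3)}(8)] = −1/720 × (6.00000 − 6.00000) = 0.00000.
Partial sum through k=2: 245232.
k=3: B_{6}/(6)! × [f^{(5)}(31) − f^{(5)}(8)] = 1/30240 × (0.00000 − 0.00000) = 0.00000.
Partial sum through k=3: 245232.
k=4: B_{8}/(8)! × [f^{(7)}(31) − f^{(7)}(8)] = −1/1209600 × (0.00000 − 0.00000) = 0.00000.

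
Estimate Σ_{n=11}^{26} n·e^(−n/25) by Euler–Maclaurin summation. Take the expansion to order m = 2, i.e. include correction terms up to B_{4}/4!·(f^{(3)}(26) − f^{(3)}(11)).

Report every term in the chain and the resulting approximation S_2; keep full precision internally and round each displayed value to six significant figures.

S_2 ≈ 137.084

Integral: ∫_11^26 x·e^(−x/25) dx = 128.978.
Endpoint term: (f(11) + f(26))/2 = (7.08440 + 9.18982)/2 = 8.13711.
Running total after boundary: 137.115.
Correction k=1: B_{2}/2! · (f^{(1)}(26) − f^{(1)}(11)) = 1/12 · (-0.0141382 − 0.360660) = -0.0312332.
Partial sum through k=1: 137.084.
Correction k=2: B_{4}/4! · (f^{(3)}(26) − f^{(3)}(11)) = −1/720 · (0.00110843 − 0.00263797) = 2.12436e-06.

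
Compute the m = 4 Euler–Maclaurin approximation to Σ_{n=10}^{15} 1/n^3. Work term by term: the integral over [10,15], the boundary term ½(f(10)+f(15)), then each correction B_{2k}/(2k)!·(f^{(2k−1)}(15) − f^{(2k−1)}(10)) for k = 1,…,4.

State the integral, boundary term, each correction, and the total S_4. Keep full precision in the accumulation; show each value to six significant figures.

∫_10^15 1/x^3 dx evaluates to 0.00277778.
½[f(10) + f(15)] = ½[0.00100000 + 0.000296296] = 0.000648148.
Running total after boundary: 0.00342593.
Correction k=1: B_{2}/2! · (f^{(1)}(15) − f^{(1)}(10)) = 1/12 · (-5.92593e-05 − (-0.000300000)) = 2.00617e-05.
Running total after k=1: 0.00344599.
Correction k=2: B_{4}/4! · (f^{(3)}(15) − f^{(3)}(10)) = −1/720 · (-5.26749e-06 − (-6.00000e-05)) = -7.60174e-08.
Running total after k=2: 0.00344591.
Correction k=3: B_{6}/6! · (f^{(5)}(15) − f^{(5)}(10)) = 1/30240 · (-9.83265e-07 − (-2.52000e-05)) = 8.00818e-10.
Running total after k=3: 0.00344591.
Correction k=4: B_{8}/8! · (f^{(7)}(15) − f^{(7)}(10)) = −1/1209600 · (-3.14645e-07 − (-1.81440e-05)) = -1.47399e-11.

S_4 ≈ 0.00344591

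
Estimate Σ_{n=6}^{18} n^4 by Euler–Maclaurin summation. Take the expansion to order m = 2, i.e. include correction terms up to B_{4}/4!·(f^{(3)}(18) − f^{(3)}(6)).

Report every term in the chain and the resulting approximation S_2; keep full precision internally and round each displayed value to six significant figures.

S_2 ≈ 431366

The integral term ∫_6^18 x^4 dx = 376358.
Boundary: ½(f(6) + f(18)) = ½(1296.00 + 104976) = 53136.0.
Running total after boundary: 429494.
Correction k=1: B_{2}/2! · (f^{(1)}(18) − f^{(1)}(6)) = 1/12 · (23328.0 − 864.000) = 1872.00.
Partial sum through k=1: 431366.
Correction k=2: B_{4}/4! · (f^{(3)}(18) − f^{(3)}(6)) = −1/720 · (432.000 − 144.000) = -0.400000.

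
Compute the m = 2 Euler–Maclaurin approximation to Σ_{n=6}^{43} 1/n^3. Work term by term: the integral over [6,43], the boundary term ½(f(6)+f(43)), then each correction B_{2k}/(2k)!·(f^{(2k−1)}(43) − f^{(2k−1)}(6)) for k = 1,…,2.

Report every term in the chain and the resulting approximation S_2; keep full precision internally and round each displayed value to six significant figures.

S_2 ≈ 0.0161306

Integral: ∫_6^43 1/x^3 dx = 0.0136185.
Boundary: ½(f(6) + f(43)) = ½(0.00462963 + 1.25775e-05) = 0.00232110.
So far: 0.0159396.
Correction k=1: B_{2}/2! · (f^{(1)}(43) − f^{(1)}(6)) = 1/12 · (-8.77501e-07 − (-0.00231481)) = 0.000192828.
After k=1: 0.0161324.
Correction k=2: B_{4}/4! · (f^{(3)}(43) − f^{(3)}(6)) = −1/720 · (-9.49162e-09 − (-0.00128601)) = -1.78611e-06.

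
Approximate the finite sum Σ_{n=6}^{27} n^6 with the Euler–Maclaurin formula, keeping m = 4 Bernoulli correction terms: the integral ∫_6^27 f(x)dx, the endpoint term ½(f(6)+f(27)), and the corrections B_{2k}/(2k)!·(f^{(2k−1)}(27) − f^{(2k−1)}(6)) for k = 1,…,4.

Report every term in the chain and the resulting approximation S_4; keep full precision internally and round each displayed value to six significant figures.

S_4 ≈ 1.69520e+09

Integral: ∫_6^27 x^6 dx = 1.49430e+09.
Endpoint term: (f(6) + f(27))/2 = (46656.0 + 3.87420e+08)/2 = 1.93734e+08.
So far: 1.68803e+09.
k=1: B_{2}/(2)! × [f^{(1)}(27) − f^{(1)}(6)] = 1/12 × (8.60934e+07 − 46656.0) = 7.17057e+06.
After k=1: 1.69520e+09.
k=2: B_{4}/(4)! × [f^{(3)}(27) − f^{(3)}(6)] = −1/720 × (2.36196e+06 − 25920.0) = -3244.50.
After k=2: 1.69520e+09.
k=3: B_{6}/(6)! × [f^{(5)}(27) − f^{(5)}(6)] = 1/30240 × (19440.0 − 4320.00) = 0.500000.
After k=3: 1.69520e+09.
k=4: B_{8}/(8)! × [f^{(7)}(27) − f^{(7)}(6)] = −1/1209600 × (0.00000 − 0.00000) = 0.00000.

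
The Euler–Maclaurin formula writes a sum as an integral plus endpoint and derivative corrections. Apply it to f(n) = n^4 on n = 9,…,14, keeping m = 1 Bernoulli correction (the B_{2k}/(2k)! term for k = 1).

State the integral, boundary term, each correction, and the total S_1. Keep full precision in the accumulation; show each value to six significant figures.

S_1 ≈ 118915

The integral term ∫_9^14 x^4 dx = 95755.0.
½[f(9) + f(14)] = ½[6561.00 + 38416.0] = 22488.5.
So far: 118244.
Order-1 term: 1/12 · (10976.0 − 2916.00) = 671.667.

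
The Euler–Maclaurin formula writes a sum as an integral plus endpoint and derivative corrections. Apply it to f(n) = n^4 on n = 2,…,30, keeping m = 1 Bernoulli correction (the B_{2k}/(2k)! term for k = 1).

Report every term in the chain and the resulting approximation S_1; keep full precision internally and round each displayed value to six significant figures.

∫_2^30 x^4 dx evaluates to 4.85999e+06.
Endpoint term: (f(2) + f(30))/2 = (16.0000 + 810000)/2 = 405008.
Integral + boundary = 5.26500e+06.
k=1: B_{2}/(2)! × [f^{(1)}(30) − f^{(1)}(2)] = 1/12 × (108000 − 32.0000) = 8997.33.

S_1 ≈ 5.27400e+06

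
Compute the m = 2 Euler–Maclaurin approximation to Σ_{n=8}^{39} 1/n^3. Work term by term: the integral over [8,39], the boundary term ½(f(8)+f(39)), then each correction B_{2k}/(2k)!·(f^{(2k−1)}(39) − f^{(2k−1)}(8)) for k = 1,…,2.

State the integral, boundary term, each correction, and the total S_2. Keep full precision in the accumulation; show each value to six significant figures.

S_2 ≈ 0.00852937

Integral: ∫_8^39 1/x^3 dx = 0.00748377.
Endpoint term: (f(8) + f(39))/2 = (0.00195312 + 1.68580e-05)/2 = 0.000984992.
Integral + boundary = 0.00846876.
k=1: B_{2}/(2)! × [f^{(1)}(39) − f^{(1)}(8)] = 1/12 × (-1.29677e-06 − (-0.000732422)) = 6.09271e-05.
After k=1: 0.00852969.
k=2: B_{4}/(4)! × [f^{(3)}(39) − f^{(3)}(8)] = −1/720 × (-1.70515e-08 − (-0.000228882)) = -3.17868e-07.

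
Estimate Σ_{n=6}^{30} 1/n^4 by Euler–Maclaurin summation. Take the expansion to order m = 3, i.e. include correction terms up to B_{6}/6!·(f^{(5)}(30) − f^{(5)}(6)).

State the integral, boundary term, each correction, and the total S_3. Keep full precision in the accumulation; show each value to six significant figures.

The integral term ∫_6^30 1/x^4 dx = 0.00153086.
Boundary: ½(f(6) + f(30)) = ½(0.000771605 + 1.23457e-06) = 0.000386420.
Integral + boundary = 0.00191728.
k=1: B_{2}/(2)! × [f^{(1)}(30) − f^{(1)}(6)] = 1/12 × (-1.64609e-07 − (-0.000514403)) = 4.28532e-05.
After k=1: 0.00196014.
k=2: B_{4}/(4)! × [f^{(3)}(30) − f^{(3)}(6)] = −1/720 × (-5.48697e-09 − (-0.000428669)) = -5.95367e-07.
After k=2: 0.00195954.
k=3: B_{6}/(6)! × [f^{(5)}(30) − f^{(5)}(6)] = 1/30240 × (-3.41411e-10 − (-0.000666819)) = 2.20509e-08.

S_3 ≈ 0.00195956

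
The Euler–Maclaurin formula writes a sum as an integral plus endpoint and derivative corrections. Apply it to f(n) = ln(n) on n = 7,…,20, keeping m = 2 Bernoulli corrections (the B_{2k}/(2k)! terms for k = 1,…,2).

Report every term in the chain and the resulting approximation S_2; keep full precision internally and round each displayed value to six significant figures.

The integral term ∫_7^20 ln(x) dx = 33.2933.
Endpoint term: (f(7) + f(20))/2 = (1.94591 + 2.99573)/2 = 2.47082.
So far: 35.7641.
Order-1 term: 1/12 · (0.0500000 − 0.142857) = -0.00773810.
After k=1: 35.7564.
Order-2 term: −1/720 · (0.000250000 − 0.00583090) = 7.75126e-06.

S_2 ≈ 35.7564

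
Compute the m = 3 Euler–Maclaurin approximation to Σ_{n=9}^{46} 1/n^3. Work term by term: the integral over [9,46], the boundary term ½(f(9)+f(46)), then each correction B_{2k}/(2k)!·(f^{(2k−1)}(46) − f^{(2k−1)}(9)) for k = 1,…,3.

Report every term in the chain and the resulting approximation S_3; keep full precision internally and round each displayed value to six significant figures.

S_3 ≈ 0.00666545

The integral term ∫_9^46 1/x^3 dx = 0.00593654.
Endpoint term: (f(9) + f(46))/2 = (0.00137174 + 1.02737e-05)/2 = 0.000691008.
Running total after boundary: 0.00662755.
Correction k=1: B_{2}/2! · (f^{(1)}(46) − f^{(1)}(9)) = 1/12 · (-6.70023e-07 − (-0.000457247)) = 3.80481e-05.
Partial sum through k=1: 0.00666560.
Correction k=2: B_{4}/4! · (f^{(3)}(46) − f^{(3)}(9)) = −1/720 · (-6.33292e-09 − (-0.000112901)) = -1.56798e-07.
Partial sum through k=2: 0.00666544.
Correction k=3: B_{6}/6! · (f^{(5)}(46) − f^{(5)}(9)) = 1/30240 · (-1.25701e-10 − (-5.85410e-05)) = 1.93588e-09.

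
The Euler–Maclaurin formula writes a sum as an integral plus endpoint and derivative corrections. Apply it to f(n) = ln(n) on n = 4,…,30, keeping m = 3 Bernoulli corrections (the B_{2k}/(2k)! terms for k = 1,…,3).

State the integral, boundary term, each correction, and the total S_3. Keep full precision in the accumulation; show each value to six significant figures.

Integral: ∫_4^30 ln(x) dx = 70.4907.
Boundary: ½(f(4) + f(30)) = ½(1.38629 + 3.40120) = 2.39375.
Integral + boundary = 72.8845.
Correction k=1: B_{2}/2! · (f^{(1)}(30) − f^{(1)}(4)) = 1/12 · (0.0333333 − 0.250000) = -0.0180556.
Partial sum through k=1: 72.8664.
Correction k=2: B_{4}/4! · (f^{(3)}(30) − f^{(3)}(4)) = −1/720 · (7.40741e-05 − 0.0312500) = 4.32999e-05.
Partial sum through k=2: 72.8665.
Correction k=3: B_{6}/6! · (f^{(5)}(30) − f^{(5)}(4)) = 1/30240 · (9.87654e-07 − 0.0234375) = -7.75017e-07.

S_3 ≈ 72.8665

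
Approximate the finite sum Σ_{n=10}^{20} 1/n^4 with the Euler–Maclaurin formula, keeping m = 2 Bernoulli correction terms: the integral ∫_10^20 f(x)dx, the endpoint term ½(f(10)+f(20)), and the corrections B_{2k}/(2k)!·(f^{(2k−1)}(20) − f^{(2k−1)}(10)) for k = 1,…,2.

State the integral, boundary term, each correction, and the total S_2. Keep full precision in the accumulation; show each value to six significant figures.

∫_10^20 1/x^4 dx evaluates to 0.000291667.
Endpoint term: (f(10) + f(20))/2 = (0.000100000 + 6.25000e-06)/2 = 5.31250e-05.
Running total after boundary: 0.000344792.
Order-1 term: 1/12 · (-1.25000e-06 − (-4.00000e-05)) = 3.22917e-06.
Running total after k=1: 0.000348021.
Order-2 term: −1/720 · (-9.37500e-08 − (-1.20000e-05)) = -1.65365e-08.

S_2 ≈ 0.000348004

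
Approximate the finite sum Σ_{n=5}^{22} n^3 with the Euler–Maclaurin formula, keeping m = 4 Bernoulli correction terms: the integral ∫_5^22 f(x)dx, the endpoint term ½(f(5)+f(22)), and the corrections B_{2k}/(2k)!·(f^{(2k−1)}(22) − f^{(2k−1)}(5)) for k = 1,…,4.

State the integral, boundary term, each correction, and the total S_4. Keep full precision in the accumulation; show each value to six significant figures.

Integral: ∫_5^22 x^3 dx = 58407.8.
½[f(5) + f(22)] = ½[125.000 + 10648.0] = 5386.50.
Running total after boundary: 63794.2.
Correction k=1: B_{2}/2! · (f^{(1)}(22) − f^{(1)}(5)) = 1/12 · (1452.00 − 75.0000) = 114.750.
Running total after k=1: 63909.0.
Correction k=2: B_{4}/4! · (f^{(3)}(22) − f^{(3)}(5)) = −1/720 · (6.00000 − 6.00000) = 0.00000.
Running total after k=2: 63909.0.
Correction k=3: B_{6}/6! · (f^{(5)}(22) − f^{(5)}(5)) = 1/30240 · (0.00000 − 0.00000) = 0.00000.
Running total after k=3: 63909.0.
Correction k=4: B_{8}/8! · (f^{(7)}(22) − f^{(7)}(5)) = −1/1209600 · (0.00000 − 0.00000) = 0.00000.

S_4 ≈ 63909.0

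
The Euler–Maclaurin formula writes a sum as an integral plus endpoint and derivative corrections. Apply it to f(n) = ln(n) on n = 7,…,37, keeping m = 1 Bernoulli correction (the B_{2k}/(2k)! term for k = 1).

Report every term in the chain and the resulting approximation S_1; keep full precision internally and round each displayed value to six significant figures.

S_1 ≈ 92.7514

The integral term ∫_7^37 ln(x) dx = 89.9826.
Endpoint term: (f(7) + f(37))/2 = (1.94591 + 3.61092)/2 = 2.77841.
So far: 92.7610.
k=1: B_{2}/(2)! × [f^{(1)}(37) − f^{(1)}(7)] = 1/12 × (0.0270270 − 0.142857) = -0.00965251.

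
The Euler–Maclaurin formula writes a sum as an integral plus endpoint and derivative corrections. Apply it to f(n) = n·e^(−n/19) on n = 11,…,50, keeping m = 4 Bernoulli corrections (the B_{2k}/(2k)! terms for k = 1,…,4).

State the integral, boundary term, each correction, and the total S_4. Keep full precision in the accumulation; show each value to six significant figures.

∫_11^50 x·e^(−x/19) dx evaluates to 225.132.
½[f(11) + f(50)] = ½[6.16537 + 3.59824] = 4.88180.
Running total after boundary: 230.014.
Order-1 term: 1/12 · (-0.117416 − 0.235995) = -0.0294509.
After k=1: 229.985.
Order-2 term: −1/720 · (7.34441e-05 − 0.00375892) = 5.11872e-06.
After k=2: 229.985.
Order-3 term: 1/30240 · (1.30787e-06 − 1.90142e-05) = -5.85526e-10.
After k=3: 229.985.
Order-4 term: −1/1209600 · (6.68225e-09 − 7.64982e-08) = 5.77182e-14.

S_4 ≈ 229.985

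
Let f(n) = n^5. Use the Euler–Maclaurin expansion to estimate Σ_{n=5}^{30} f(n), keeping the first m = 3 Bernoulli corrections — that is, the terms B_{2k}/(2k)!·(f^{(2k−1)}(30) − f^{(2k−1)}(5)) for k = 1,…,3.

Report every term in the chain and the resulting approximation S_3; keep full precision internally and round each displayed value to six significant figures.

S_3 ≈ 1.33986e+08

Integral: ∫_5^30 x^5 dx = 1.21497e+08.
Endpoint term: (f(5) + f(30))/2 = (3125.00 + 2.43000e+07)/2 = 1.21516e+07.
Integral + boundary = 1.33649e+08.
k=1: B_{2}/(2)! × [f^{(1)}(30) − f^{(1)}(5)] = 1/12 × (4.05000e+06 − 3125.00) = 337240.
After k=1: 1.33986e+08.
k=2: B_{4}/(4)! × [f^{(3)}(30) − f^{(3)}(5)] = −1/720 × (54000.0 − 1500.00) = -72.9167.
After k=2: 1.33986e+08.
k=3: B_{6}/(6)! × [f^{(5)}(30) − f^{(5)}(5)] = 1/30240 × (120.000 − 120.000) = 0.00000.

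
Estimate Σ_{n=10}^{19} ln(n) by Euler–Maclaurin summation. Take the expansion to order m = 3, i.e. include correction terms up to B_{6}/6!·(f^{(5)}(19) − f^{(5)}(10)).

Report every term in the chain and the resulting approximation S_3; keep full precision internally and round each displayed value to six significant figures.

Integral: ∫_10^19 ln(x) dx = 23.9185.
Boundary: ½(f(10) + f(19)) = ½(2.30259 + 2.94444) = 2.62351.
Integral + boundary = 26.5420.
Order-1 term: 1/12 · (0.0526316 − 0.100000) = -0.00394737.
Partial sum through k=1: 26.5381.
Order-2 term: −1/720 · (0.000291588 − 0.00200000) = 2.37279e-06.
Partial sum through k=2: 26.5381.
Order-3 term: 1/30240 · (9.69267e-06 − 0.000240000) = -7.61598e-09.

S_3 ≈ 26.5381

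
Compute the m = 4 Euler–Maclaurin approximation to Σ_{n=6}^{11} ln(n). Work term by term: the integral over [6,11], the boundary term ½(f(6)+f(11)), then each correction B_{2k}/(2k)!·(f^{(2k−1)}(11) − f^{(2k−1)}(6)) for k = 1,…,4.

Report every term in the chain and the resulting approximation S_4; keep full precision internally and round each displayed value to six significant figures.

S_4 ≈ 12.7148

∫_6^11 ln(x) dx evaluates to 10.6263.
Endpoint term: (f(6) + f(11))/2 = (1.79176 + 2.39790)/2 = 2.09483.
Running total after boundary: 12.7211.
k=1: B_{2}/(2)! × [f^{(1)}(11) − f^{(1)}(6)] = 1/12 × (0.0909091 − 0.166667) = -0.00631313.
Partial sum through k=1: 12.7148.
k=2: B_{4}/(4)! × [f^{(3)}(11) − f^{(3)}(6)] = −1/720 × (0.00150263 − 0.00925926) = 1.07731e-05.
Partial sum through k=2: 12.7148.
k=3: B_{6}/(6)! × [f^{(5)}(11) − f^{(5)}(6)] = 1/30240 × (0.000149021 − 0.00308642) = -9.71362e-08.
Partial sum through k=3: 12.7148.
k=4: B_{8}/(8)! × [f^{(7)}(11) − f^{(7)}(6)] = −1/1209600 × (3.69474e-05 − 0.00257202) = 2.09579e-09.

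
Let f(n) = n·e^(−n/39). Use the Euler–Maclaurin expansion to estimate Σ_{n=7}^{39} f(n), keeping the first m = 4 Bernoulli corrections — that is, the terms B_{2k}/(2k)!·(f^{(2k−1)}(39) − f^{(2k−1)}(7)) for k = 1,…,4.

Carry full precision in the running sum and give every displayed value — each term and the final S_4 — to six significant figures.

Integral: ∫_7^39 x·e^(−x/39) dx = 380.154.
Endpoint term: (f(7) + f(39))/2 = (5.84989 + 14.3473)/2 = 10.0986.
Integral + boundary = 390.253.
k=1: B_{2}/(2)! × [f^{(1)}(39) − f^{(1)}(7)] = 1/12 × (0.00000 − 0.685701) = -0.0571418.
Running total after k=1: 390.196.
k=2: B_{4}/(4)! × [f^{(3)}(39) − f^{(3)}(7)] = −1/720 × (0.000483734 − 0.00154970) = 1.48051e-06.
Running total after k=2: 390.196.
k=3: B_{6}/(6)! × [f^{(5)}(39) − f^{(5)}(7)] = 1/30240 × (6.36073e-07 − 1.74134e-06) = -3.65500e-11.
Running total after k=3: 390.196.
k=4: B_{8}/(8)! × [f^{(7)}(39) − f^{(7)}(7)] = −1/1209600 × (6.27291e-10 − 1.61987e-09) = 8.20581e-16.

S_4 ≈ 390.196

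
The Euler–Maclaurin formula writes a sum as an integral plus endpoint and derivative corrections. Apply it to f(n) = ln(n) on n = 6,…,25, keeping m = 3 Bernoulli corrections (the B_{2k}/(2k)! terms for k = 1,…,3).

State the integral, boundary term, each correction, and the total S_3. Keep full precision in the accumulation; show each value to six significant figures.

S_3 ≈ 53.2161

Integral: ∫_6^25 ln(x) dx = 50.7213.
Boundary: ½(f(6) + f(25)) = ½(1.79176 + 3.21888) = 2.50532.
Integral + boundary = 53.2267.
k=1: B_{2}/(2)! × [f^{(1)}(25) − f^{(1)}(6)] = 1/12 × (0.0400000 − 0.166667) = -0.0105556.
Running total after k=1: 53.2161.
k=2: B_{4}/(4)! × [f^{(3)}(25) − f^{(3)}(6)] = −1/720 × (0.000128000 − 0.00925926) = 1.26823e-05.
Running total after k=2: 53.2161.
k=3: B_{6}/(6)! × [f^{(5)}(25) − f^{(5)}(6)] = 1/30240 × (2.45760e-06 − 0.00308642) = -1.01983e-07.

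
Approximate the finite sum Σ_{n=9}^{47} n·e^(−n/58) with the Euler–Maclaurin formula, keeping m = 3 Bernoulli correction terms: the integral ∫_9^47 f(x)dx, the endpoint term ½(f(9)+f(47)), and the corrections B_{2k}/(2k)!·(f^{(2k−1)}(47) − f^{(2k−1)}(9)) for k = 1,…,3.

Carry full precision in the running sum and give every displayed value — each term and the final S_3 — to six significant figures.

The integral term ∫_9^47 x·e^(−x/58) dx = 619.204.
Boundary: ½(f(9) + f(47)) = ½(7.70641 + 20.9011) = 14.3038.
Integral + boundary = 633.508.
Order-1 term: 1/12 · (0.0843405 − 0.723398) = -0.0532548.
Running total after k=1: 633.455.
Order-2 term: −1/720 · (0.000289462 − 0.000724118) = 6.03689e-07.
Running total after k=2: 633.455.
Order-3 term: 1/30240 · (1.64641e-07 − 3.66586e-07) = -6.67807e-12.

S_3 ≈ 633.455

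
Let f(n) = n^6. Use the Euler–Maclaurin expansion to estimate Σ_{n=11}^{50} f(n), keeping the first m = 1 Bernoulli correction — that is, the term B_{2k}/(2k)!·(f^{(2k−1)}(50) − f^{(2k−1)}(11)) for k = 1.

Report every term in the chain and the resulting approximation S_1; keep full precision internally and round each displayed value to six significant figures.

The integral term ∫_11^50 x^6 dx = 1.11604e+11.
Endpoint term: (f(11) + f(50))/2 = (1.77156e+06 + 1.56250e+10)/2 = 7.81339e+09.
So far: 1.19418e+11.
Correction k=1: B_{2}/2! · (f^{(1)}(50) − f^{(1)}(11)) = 1/12 · (1.87500e+09 − 966306) = 1.56169e+08.

S_1 ≈ 1.19574e+11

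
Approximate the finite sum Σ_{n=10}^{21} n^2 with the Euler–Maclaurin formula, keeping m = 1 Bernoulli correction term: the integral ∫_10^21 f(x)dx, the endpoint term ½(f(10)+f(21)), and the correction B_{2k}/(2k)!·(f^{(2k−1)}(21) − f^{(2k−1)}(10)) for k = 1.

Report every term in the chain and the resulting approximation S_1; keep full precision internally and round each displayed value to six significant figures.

S_1 ≈ 3026.00

The integral term ∫_10^21 x^2 dx = 2753.67.
Endpoint term: (f(10) + f(21))/2 = (100.000 + 441.000)/2 = 270.500.
Running total after boundary: 3024.17.
k=1: B_{2}/(2)! × [f^{(1)}(21) − f^{(1)}(10)] = 1/12 × (42.0000 − 20.0000) = 1.83333.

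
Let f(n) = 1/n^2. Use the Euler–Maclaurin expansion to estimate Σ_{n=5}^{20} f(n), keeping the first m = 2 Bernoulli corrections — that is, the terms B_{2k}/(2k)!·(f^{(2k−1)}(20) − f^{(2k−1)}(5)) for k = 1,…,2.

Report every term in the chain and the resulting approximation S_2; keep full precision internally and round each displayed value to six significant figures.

The integral term ∫_5^20 1/x^2 dx = 0.150000.
Endpoint term: (f(5) + f(20))/2 = (0.0400000 + 0.00250000)/2 = 0.0212500.
Integral + boundary = 0.171250.
k=1: B_{2}/(2)! × [f^{(1)}(20) − f^{(1)}(5)] = 1/12 × (-0.000250000 − (-0.0160000)) = 0.00131250.
After k=1: 0.172562.
k=2: B_{4}/(4)! × [f^{(3)}(20) − f^{(3)}(5)] = −1/720 × (-7.50000e-06 − (-0.00768000)) = -1.06562e-05.

S_2 ≈ 0.172552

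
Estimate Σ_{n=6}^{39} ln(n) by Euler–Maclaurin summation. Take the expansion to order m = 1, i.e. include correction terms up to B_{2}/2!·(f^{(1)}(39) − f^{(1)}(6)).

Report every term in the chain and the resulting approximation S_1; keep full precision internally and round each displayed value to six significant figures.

Integral: ∫_6^39 ln(x) dx = 99.1283.
Endpoint term: (f(6) + f(39))/2 = (1.79176 + 3.66356)/2 = 2.72766.
Running total after boundary: 101.856.
k=1: B_{2}/(2)! × [f^{(1)}(39) − f^{(1)}(6)] = 1/12 × (0.0256410 − 0.166667) = -0.0117521.

S_1 ≈ 101.844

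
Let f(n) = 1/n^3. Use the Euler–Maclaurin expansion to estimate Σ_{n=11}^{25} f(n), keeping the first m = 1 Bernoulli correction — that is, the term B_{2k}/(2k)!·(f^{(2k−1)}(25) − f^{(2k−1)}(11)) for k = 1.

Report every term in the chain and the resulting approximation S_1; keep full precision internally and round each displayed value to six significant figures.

Integral: ∫_11^25 1/x^3 dx = 0.00333223.
½[f(11) + f(25)] = ½[0.000751315 + 6.40000e-05] = 0.000407657.
So far: 0.00373989.
Order-1 term: 1/12 · (-7.68000e-06 − (-0.000204904)) = 1.64353e-05.

S_1 ≈ 0.00375632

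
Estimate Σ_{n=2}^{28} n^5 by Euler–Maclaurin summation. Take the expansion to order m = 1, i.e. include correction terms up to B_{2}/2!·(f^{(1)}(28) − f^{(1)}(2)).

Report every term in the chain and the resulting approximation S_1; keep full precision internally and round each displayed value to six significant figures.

S_1 ≈ 8.91763e+07

The integral term ∫_2^28 x^5 dx = 8.03150e+07.
Boundary: ½(f(2) + f(28)) = ½(32.0000 + 1.72104e+07) = 8.60520e+06.
Running total after boundary: 8.89202e+07.
Order-1 term: 1/12 · (3.07328e+06 − 80.0000) = 256100.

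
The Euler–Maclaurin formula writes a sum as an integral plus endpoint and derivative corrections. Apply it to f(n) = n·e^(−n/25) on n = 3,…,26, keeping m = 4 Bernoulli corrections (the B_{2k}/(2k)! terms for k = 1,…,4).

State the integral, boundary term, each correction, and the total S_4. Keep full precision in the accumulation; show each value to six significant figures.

S_4 ≈ 176.049

∫_3^26 x·e^(−x/25) dx evaluates to 170.190.
½[f(3) + f(26)] = ½[2.66076 + 9.18982] = 5.92529.
So far: 176.115.
Correction k=1: B_{2}/2! · (f^{(1)}(26) − f^{(1)}(3)) = 1/12 · (-0.0141382 − 0.780490) = -0.0662190.
After k=1: 176.049.
Correction k=2: B_{4}/4! · (f^{(3)}(26) − f^{(3)}(3)) = −1/720 · (0.00110843 − 0.00408693) = 4.13680e-06.
After k=2: 176.049.
Correction k=3: B_{6}/6! · (f^{(5)}(26) − f^{(5)}(3)) = 1/30240 · (3.58318e-06 − 1.10801e-05) = -2.47915e-10.
After k=3: 176.049.
Correction k=4: B_{8}/8! · (f^{(7)}(26) − f^{(7)}(3)) = −1/1209600 · (8.62859e-09 − 2.49938e-08) = 1.35295e-14.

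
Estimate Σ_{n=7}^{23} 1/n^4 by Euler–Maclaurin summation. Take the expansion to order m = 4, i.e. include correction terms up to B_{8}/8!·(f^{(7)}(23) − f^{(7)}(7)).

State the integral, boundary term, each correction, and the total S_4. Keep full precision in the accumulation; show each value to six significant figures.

Integral: ∫_7^23 1/x^4 dx = 0.000944421.
½[f(7) + f(23)] = ½[0.000416493 + 3.57346e-06] = 0.000210033.
Integral + boundary = 0.00115445.
Correction k=1: B_{2}/2! · (f^{(1)}(23) − f^{(1)}(7)) = 1/12 · (-6.21471e-07 − (-0.000237996)) = 1.97812e-05.
After k=1: 0.00117424.
Correction k=2: B_{4}/4! · (f^{(3)}(23) − f^{(3)}(7)) = −1/720 · (-3.52441e-08 − (-0.000145712)) = -2.02329e-07.
After k=2: 0.00117403.
Correction k=3: B_{6}/6! · (f^{(5)}(23) − f^{(5)}(7)) = 1/30240 · (-3.73094e-09 − (-0.000166528)) = 5.50675e-09.
After k=3: 0.00117404.
Correction k=4: B_{8}/8! · (f^{(7)}(23) − f^{(7)}(7)) = −1/1209600 · (-6.34754e-10 − (-0.000305868)) = -2.52866e-10.

S_4 ≈ 0.00117404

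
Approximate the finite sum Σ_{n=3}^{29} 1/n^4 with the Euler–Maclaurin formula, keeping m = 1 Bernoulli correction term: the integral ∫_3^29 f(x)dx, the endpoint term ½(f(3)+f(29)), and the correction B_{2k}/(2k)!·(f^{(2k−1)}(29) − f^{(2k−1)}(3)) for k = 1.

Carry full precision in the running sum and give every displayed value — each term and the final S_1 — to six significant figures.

S_1 ≈ 0.0198773

∫_3^29 1/x^4 dx evaluates to 0.0123320.
½[f(3) + f(29)] = ½[0.0123457 + 1.41387e-06] = 0.00617355.
Integral + boundary = 0.0185056.
k=1: B_{2}/(2)! × [f^{(1)}(29) − f^{(1)}(3)] = 1/12 × (-1.95016e-07 − (-0.0164609)) = 0.00137173.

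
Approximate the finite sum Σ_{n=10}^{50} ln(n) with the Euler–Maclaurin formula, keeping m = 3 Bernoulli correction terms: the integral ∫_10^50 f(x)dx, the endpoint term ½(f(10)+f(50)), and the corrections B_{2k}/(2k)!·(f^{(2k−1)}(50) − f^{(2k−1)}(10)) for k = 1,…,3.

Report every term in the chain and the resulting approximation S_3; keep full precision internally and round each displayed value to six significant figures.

Integral: ∫_10^50 ln(x) dx = 132.575.
Endpoint term: (f(10) + f(50))/2 = (2.30259 + 3.91202)/2 = 3.10730.
So far: 135.683.
Correction k=1: B_{2}/2! · (f^{(1)}(50) − f^{(1)}(10)) = 1/12 · (0.0200000 − 0.100000) = -0.00666667.
After k=1: 135.676.
Correction k=2: B_{4}/4! · (f^{(3)}(50) − f^{(3)}(10)) = −1/720 · (1.60000e-05 − 0.00200000) = 2.75556e-06.
After k=2: 135.676.
Correction k=3: B_{6}/6! · (f^{(5)}(50) − f^{(5)}(10)) = 1/30240 · (7.68000e-08 − 0.000240000) = -7.93397e-09.

S_3 ≈ 135.676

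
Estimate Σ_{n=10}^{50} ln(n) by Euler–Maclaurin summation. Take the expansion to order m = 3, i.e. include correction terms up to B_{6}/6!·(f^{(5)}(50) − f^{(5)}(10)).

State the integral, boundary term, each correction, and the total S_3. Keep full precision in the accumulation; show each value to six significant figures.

S_3 ≈ 135.676

∫_10^50 ln(x) dx evaluates to 132.575.
Boundary: ½(f(10) + f(50)) = ½(2.30259 + 3.91202) = 3.10730.
Integral + boundary = 135.683.
k=1: B_{2}/(2)! × [f^{(1)}(50) − f^{(1)}(10)] = 1/12 × (0.0200000 − 0.100000) = -0.00666667.
Partial sum through k=1: 135.676.
k=2: B_{4}/(4)! × [f^{(3)}(50) − f^{(3)}(10)] = −1/720 × (1.60000e-05 − 0.00200000) = 2.75556e-06.
Partial sum through k=2: 135.676.
k=3: B_{6}/(6)! × [f^{(5)}(50) − f^{(5)}(10)] = 1/30240 × (7.68000e-08 − 0.000240000) = -7.93397e-09.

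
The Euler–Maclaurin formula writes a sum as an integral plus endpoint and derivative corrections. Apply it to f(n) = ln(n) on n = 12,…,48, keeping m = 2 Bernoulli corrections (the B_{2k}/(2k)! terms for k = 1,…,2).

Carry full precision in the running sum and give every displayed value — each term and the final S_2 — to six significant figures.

S_2 ≈ 123.172

Integral: ∫_12^48 ln(x) dx = 119.999.
Boundary: ½(f(12) + f(48)) = ½(2.48491 + 3.87120) = 3.17805.
So far: 123.177.
k=1: B_{2}/(2)! × [f^{(1)}(48) − f^{(1)}(12)] = 1/12 × (0.0208333 − 0.0833333) = -0.00520833.
Partial sum through k=1: 123.172.
k=2: B_{4}/(4)! × [f^{(3)}(48) − f^{(3)}(12)] = −1/720 × (1.80845e-05 − 0.00115741) = 1.58239e-06.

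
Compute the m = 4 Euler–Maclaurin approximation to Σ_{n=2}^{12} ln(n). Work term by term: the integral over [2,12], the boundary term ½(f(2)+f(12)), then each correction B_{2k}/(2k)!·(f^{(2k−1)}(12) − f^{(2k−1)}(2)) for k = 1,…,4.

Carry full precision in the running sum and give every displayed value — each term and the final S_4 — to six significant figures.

∫_2^12 ln(x) dx evaluates to 18.4326.
Endpoint term: (f(2) + f(12))/2 = (0.693147 + 2.48491)/2 = 1.58903.
So far: 20.0216.
k=1: B_{2}/(2)! × [f^{(1)}(12) − f^{(1)}(2)] = 1/12 × (0.0833333 − 0.500000) = -0.0347222.
Partial sum through k=1: 19.9869.
k=2: B_{4}/(4)! × [f^{(3)}(12) − f^{(3)}(2)] = −1/720 × (0.00115741 − 0.250000) = 0.000345615.
Partial sum through k=2: 19.9872.
k=3: B_{6}/(6)! × [f^{(5)}(12) − f^{(5)}(2)] = 1/30240 × (9.64506e-05 − 0.750000) = -2.47984e-05.
Partial sum through k=3: 19.9872.
k=4: B_{8}/(8)! × [f^{(7)}(12) − f^{(7)}(2)] = −1/1209600 × (2.00939e-05 − 5.62500) = 4.65028e-06.

S_4 ≈ 19.9872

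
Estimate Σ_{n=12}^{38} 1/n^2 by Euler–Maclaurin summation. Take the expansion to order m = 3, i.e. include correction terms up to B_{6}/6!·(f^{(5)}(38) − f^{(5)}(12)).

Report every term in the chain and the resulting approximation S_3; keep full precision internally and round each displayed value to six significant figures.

Integral: ∫_12^38 1/x^2 dx = 0.0570175.
Endpoint term: (f(12) + f(38))/2 = (0.00694444 + 0.000692521)/2 = 0.00381848.
Running total after boundary: 0.0608360.
Correction k=1: B_{2}/2! · (f^{(1)}(38) − f^{(1)}(12)) = 1/12 · (-3.64485e-05 − (-0.00115741)) = 9.34132e-05.
Partial sum through k=1: 0.0609294.
Correction k=2: B_{4}/4! · (f^{(3)}(38) − f^{(3)}(12)) = −1/720 · (-3.02896e-07 − (-9.64506e-05)) = -1.33539e-07.
Partial sum through k=2: 0.0609293.
Correction k=3: B_{6}/6! · (f^{(5)}(38) − f^{(5)}(12)) = 1/30240 · (-6.29285e-09 − (-2.00939e-05)) = 6.64272e-10.

S_3 ≈ 0.0609293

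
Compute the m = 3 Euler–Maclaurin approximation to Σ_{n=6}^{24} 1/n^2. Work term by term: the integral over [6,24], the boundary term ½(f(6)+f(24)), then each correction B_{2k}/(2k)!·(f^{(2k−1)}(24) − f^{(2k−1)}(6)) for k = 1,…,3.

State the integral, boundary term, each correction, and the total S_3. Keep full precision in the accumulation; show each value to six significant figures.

The integral term ∫_6^24 1/x^2 dx = 0.125000.
½[f(6) + f(24)] = ½[0.0277778 + 0.00173611] = 0.0147569.
So far: 0.139757.
Order-1 term: 1/12 · (-0.000144676 − (-0.00925926)) = 0.000759549.
Partial sum through k=1: 0.140516.
Order-2 term: −1/720 · (-3.01408e-06 − (-0.00308642)) = -4.28251e-06.
Partial sum through k=2: 0.140512.
Order-3 term: 1/30240 · (-1.56983e-07 − (-0.00257202)) = 8.50483e-08.

S_3 ≈ 0.140512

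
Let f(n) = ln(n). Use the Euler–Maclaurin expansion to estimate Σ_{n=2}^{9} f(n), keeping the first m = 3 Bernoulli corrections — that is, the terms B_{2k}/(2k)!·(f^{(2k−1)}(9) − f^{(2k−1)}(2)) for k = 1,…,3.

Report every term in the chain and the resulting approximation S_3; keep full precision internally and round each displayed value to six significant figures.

S_3 ≈ 12.8018

The integral term ∫_2^9 ln(x) dx = 11.3887.
Boundary: ½(f(2) + f(9)) = ½(0.693147 + 2.19722) = 1.44519.
Running total after boundary: 12.8339.
Order-1 term: 1/12 · (0.111111 − 0.500000) = -0.0324074.
After k=1: 12.8015.
Order-2 term: −1/720 · (0.00274348 − 0.250000) = 0.000343412.
After k=2: 12.8018.
Order-3 term: 1/30240 · (0.000406442 − 0.750000) = -2.47881e-05.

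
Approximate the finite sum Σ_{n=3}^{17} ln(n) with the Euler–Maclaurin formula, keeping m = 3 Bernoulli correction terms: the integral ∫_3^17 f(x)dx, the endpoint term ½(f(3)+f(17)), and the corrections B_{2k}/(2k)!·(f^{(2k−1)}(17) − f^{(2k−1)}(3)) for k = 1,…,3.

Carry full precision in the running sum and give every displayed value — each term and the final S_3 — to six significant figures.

S_3 ≈ 32.8119

Integral: ∫_3^17 ln(x) dx = 30.8688.
Endpoint term: (f(3) + f(17))/2 = (1.09861 + 2.83321)/2 = 1.96591.
So far: 32.8347.
k=1: B_{2}/(2)! × [f^{(1)}(17) − f^{(1)}(3)] = 1/12 × (0.0588235 − 0.333333) = -0.0228758.
Running total after k=1: 32.8118.
k=2: B_{4}/(4)! × [f^{(3)}(17) − f^{(3)}(3)] = −1/720 × (0.000407083 − 0.0740741) = 0.000102315.
Running total after k=2: 32.8119.
k=3: B_{6}/(6)! × [f^{(5)}(17) − f^{(5)}(3)] = 1/30240 × (1.69031e-05 − 0.0987654) = -3.26549e-06.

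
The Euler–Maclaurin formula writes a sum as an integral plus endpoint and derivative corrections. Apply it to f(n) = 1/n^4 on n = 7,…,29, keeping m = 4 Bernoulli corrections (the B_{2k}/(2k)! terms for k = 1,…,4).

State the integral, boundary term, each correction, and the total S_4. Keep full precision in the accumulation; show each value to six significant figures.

∫_7^29 1/x^4 dx evaluates to 0.000958150.
½[f(7) + f(29)] = ½[0.000416493 + 1.41387e-06] = 0.000208953.
So far: 0.00116710.
Correction k=1: B_{2}/2! · (f^{(1)}(29) − f^{(1)}(7)) = 1/12 · (-1.95016e-07 − (-0.000237996)) = 1.98168e-05.
Partial sum through k=1: 0.00118692.
Correction k=2: B_{4}/4! · (f^{(3)}(29) − f^{(3)}(7)) = −1/720 · (-6.95657e-09 − (-0.000145712)) = -2.02368e-07.
Partial sum through k=2: 0.00118672.
Correction k=3: B_{6}/6! · (f^{(5)}(29) − f^{(5)}(7)) = 1/30240 · (-4.63220e-10 − (-0.000166528)) = 5.50686e-09.
Partial sum through k=3: 0.00118672.
Correction k=4: B_{8}/8! · (f^{(7)}(29) − f^{(7)}(7)) = −1/1209600 · (-4.95717e-11 − (-0.000305868)) = -2.52867e-10.

S_4 ≈ 0.00118672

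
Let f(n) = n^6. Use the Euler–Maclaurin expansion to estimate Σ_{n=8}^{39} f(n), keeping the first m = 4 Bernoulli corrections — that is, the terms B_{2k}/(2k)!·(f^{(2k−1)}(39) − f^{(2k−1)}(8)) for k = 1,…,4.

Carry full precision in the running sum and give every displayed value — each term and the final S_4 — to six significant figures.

S_4 ≈ 2.14087e+10

∫_8^39 x^6 dx evaluates to 1.96041e+10.
Boundary: ½(f(8) + f(39)) = ½(262144 + 3.51874e+09) = 1.75950e+09.
So far: 2.13636e+10.
Order-1 term: 1/12 · (5.41345e+08 − 196608) = 4.50957e+07.
After k=1: 2.14087e+10.
Order-2 term: −1/720 · (7.11828e+06 − 61440.0) = -9801.17.
After k=2: 2.14087e+10.
Order-3 term: 1/30240 · (28080.0 − 5760.00) = 0.738095.
After k=3: 2.14087e+10.
Order-4 term: −1/1209600 · (0.00000 − 0.00000) = 0.00000.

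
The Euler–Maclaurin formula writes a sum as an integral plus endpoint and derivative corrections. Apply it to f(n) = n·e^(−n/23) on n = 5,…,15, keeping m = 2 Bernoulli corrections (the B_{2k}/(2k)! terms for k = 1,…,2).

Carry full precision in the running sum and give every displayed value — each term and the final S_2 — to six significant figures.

∫_5^15 x·e^(−x/23) dx evaluates to 62.8949.
Boundary: ½(f(5) + f(15)) = ½(4.02308 + 7.81368) = 5.91838.
Running total after boundary: 68.8133.
Order-1 term: 1/12 · (0.181187 − 0.629699) = -0.0373760.
After k=1: 68.7759.
Order-2 term: −1/720 · (0.00231193 − 0.00423238) = 2.66729e-06.

S_2 ≈ 68.7759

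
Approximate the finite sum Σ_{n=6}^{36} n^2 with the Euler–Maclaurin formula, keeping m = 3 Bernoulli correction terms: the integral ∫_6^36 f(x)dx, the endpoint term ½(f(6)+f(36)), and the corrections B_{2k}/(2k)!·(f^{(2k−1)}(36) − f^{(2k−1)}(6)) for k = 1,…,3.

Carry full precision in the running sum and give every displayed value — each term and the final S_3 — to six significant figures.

S_3 ≈ 16151.0

The integral term ∫_6^36 x^2 dx = 15480.0.
Endpoint term: (f(6) + f(36))/2 = (36.0000 + 1296.00)/2 = 666.000.
So far: 16146.0.
k=1: B_{2}/(2)! × [f^{(1)}(36) − f^{(1)}(6)] = 1/12 × (72.0000 − 12.0000) = 5.00000.
Running total after k=1: 16151.0.
k=2: B_{4}/(4)! × [f^{(3)}(36) − f^{(3)}(6)] = −1/720 × (0.00000 − 0.00000) = 0.00000.
Running total after k=2: 16151.0.
k=3: B_{6}/(6)! × [f^{(5)}(36) − f^{(5)}(6)] = 1/30240 × (0.00000 − 0.00000) = 0.00000.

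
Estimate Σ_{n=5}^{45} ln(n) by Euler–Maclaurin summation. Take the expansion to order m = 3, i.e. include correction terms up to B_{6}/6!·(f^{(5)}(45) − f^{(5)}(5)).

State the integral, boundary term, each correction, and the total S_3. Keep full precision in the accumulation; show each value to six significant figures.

The integral term ∫_5^45 ln(x) dx = 123.253.
Endpoint term: (f(5) + f(45))/2 = (1.60944 + 3.80666)/2 = 2.70805.
Running total after boundary: 125.961.
Correction k=1: B_{2}/2! · (f^{(1)}(45) − f^{(1)}(5)) = 1/12 · (0.0222222 − 0.200000) = -0.0148148.
After k=1: 125.946.
Correction k=2: B_{4}/4! · (f^{(3)}(45) − f^{(3)}(5)) = −1/720 · (2.19479e-05 − 0.0160000) = 2.21917e-05.
After k=2: 125.946.
Correction k=3: B_{6}/6! · (f^{(5)}(45) − f^{(5)}(5)) = 1/30240 · (1.30061e-07 − 0.00768000) = -2.53964e-07.

S_3 ≈ 125.946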